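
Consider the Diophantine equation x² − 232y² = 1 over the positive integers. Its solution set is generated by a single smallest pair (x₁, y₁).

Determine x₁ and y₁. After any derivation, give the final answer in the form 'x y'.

√232 → a₀=15, period (4,3,7,3,4,30); ℓ=6 even so k=5
a_0=15:  p_0=15·1+0=15,  q_0=15·0+1=1
a_1=4:  p_1=4·15+1=61,  q_1=4·1+0=4
…
a_4=3:  p_4=3·1447+198=4539,  q_4=3·95+13=298
a_5=4:  p_5=4·4539+1447=19603,  q_5=4·298+95=1287
(x₁, y₁) = (19603, 1287);  19603² − 232·1287² = 1 ✓

19603 1287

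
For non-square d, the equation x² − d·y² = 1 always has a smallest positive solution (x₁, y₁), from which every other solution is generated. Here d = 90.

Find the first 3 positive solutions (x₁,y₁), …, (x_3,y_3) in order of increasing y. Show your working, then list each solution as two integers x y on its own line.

19 2
721 76
27379 2886

√90 = [9; 2,18, …], period ℓ=2 (even) → k=1
k=0  a_k=9  p_k/q_k = 9/1
k=1  a_k=2  p_k/q_k = 19/2
fundamental: x₁=19, y₁=2  (since 361 − 90·4 = 1)
(19+2√90)^2 = 721 + 76√90
(19+2√90)^3 = 27379 + 2886√90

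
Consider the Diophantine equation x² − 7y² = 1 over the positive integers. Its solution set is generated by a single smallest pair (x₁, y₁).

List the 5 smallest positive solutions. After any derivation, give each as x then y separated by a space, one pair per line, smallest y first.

[2; 1,1,1,4] for √7; ℓ=4 ⇒ convergent index 3
a_0=2:  p_0=2·1+0=2,  q_0=2·0+1=1
a_1=1:  p_1=1·2+1=3,  q_1=1·1+0=1
a_2=1:  p_2=1·3+2=5,  q_2=1·1+1=2
a_3=1:  p_3=1·5+3=8,  q_3=1·2+1=3
(x₁, y₁) = (8, 3);  8² − 7·3² = 1 ✓
(8+3√7)^2 = 127 + 48√7
(8+3√7)^3 = 2024 + 765√7
(8+3√7)^4 = 32257 + 12192√7
(8+3√7)^5 = 514088 + 194307√7

8 3
127 48
2024 765
32257 12192
514088 194307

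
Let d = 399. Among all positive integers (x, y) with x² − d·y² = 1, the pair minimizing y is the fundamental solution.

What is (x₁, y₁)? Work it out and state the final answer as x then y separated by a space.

20 1

d=399: √d = [19; 1,38] (ℓ=2, even), read p_1/q_1
a_0=19:  p_0=19·1+0=19,  q_0=19·0+1=1
a_1=1:  p_1=1·19+1=20,  q_1=1·1+0=1
→ (20, 1).  Check: 20²=400, 399·1²=399, difference 1.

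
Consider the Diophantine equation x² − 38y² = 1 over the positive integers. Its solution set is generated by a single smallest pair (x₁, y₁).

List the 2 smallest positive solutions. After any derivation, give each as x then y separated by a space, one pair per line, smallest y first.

37 6
2737 444

[6; 6,12] for √38; ℓ=2 ⇒ convergent index 1
a_0=6:  p_0=6·1+0=6,  q_0=6·0+1=1
a_1=6:  p_1=6·6+1=37,  q_1=6·1+0=6
(x₁, y₁) = (37, 6);  37² − 38·6² = 1 ✓
k=2:  x_2 = 37·37+38·6·6 = 2737,  y_2 = 37·6+6·37 = 444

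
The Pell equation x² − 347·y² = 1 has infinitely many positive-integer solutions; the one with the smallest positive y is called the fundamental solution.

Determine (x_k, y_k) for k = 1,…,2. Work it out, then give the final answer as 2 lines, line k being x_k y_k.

d=347: √d = [18; 1,1,1,2,4,…,1,1,36] (ℓ=14, even), read p_13/q_13
k=0  a_k=18  p_k/q_k = 18/1
k=1  a_k=1  p_k/q_k = 19/1
…
k=4  a_k=2  p_k/q_k = 149/8
…
k=11  a_k=1  p_k/q_k = 238717/12815
k=12  a_k=1  p_k/q_k = 402885/21628
k=13  a_k=1  p_k/q_k = 641602/34443
fundamental: x₁=641602, y₁=34443  (since 411653126404 − 347·1186320249 = 1)
(x_2, y_2) = (641602·641602 + 347·34443·34443, 641602·34443 + 34443·641602) = (823306252807, 44197395372)

641602 34443
823306252807 44197395372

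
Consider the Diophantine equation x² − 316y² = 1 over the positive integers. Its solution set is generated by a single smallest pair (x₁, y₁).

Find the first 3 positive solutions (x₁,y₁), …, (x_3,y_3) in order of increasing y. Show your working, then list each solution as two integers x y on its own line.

[17; 1,3,2,8,2,3,1,34] for √316; ℓ=8 ⇒ convergent index 7
i=0: a=17 ⇒ p=17, q=1
…
i=2: a=3 ⇒ p=71, q=4
…
i=4: a=8 ⇒ p=1351, q=76
…
i=6: a=3 ⇒ p=9937, q=559
i=7: a=1 ⇒ p=12799, q=720
(x₁, y₁) = (12799, 720);  12799² − 316·720² = 1 ✓
k=2:  x_2 = 12799·12799+316·720·720 = 327628801,  y_2 = 12799·720+720·12799 = 18430560
k=3:  x_3 = 12799·327628801+316·720·18430560 = 8386642035199,  y_3 = 12799·18430560+720·327628801 = 471785474160

12799 720
327628801 18430560
8386642035199 471785474160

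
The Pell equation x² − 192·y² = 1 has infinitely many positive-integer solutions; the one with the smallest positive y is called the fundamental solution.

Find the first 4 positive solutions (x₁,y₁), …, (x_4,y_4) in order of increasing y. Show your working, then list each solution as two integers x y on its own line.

97 7
18817 1358
3650401 263445
708158977 51106972

d=192: √d = [13; 1,5,1,26] (ℓ=4, even), read p_3/q_3
i=0: a=13 ⇒ p=13, q=1
i=1: a=1 ⇒ p=14, q=1
i=2: a=5 ⇒ p=83, q=6
i=3: a=1 ⇒ p=97, q=7
(x₁, y₁) = (97, 7);  97² − 192·7² = 1 ✓
k=2:  x_2 = 97·97+192·7·7 = 18817,  y_2 = 97·7+7·97 = 1358
k=3:  x_3 = 97·18817+192·7·1358 = 3650401,  y_3 = 97·1358+7·18817 = 263445
k=4:  x_4 = 97·3650401+192·7·263445 = 708158977,  y_4 = 97·263445+7·3650401 = 51106972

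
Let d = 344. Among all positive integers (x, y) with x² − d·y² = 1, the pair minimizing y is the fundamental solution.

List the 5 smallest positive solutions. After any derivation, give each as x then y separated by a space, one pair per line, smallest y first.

[18; 1,1,4,1,3,1,4,1,1,36] for √344; ℓ=10 ⇒ convergent index 9
k=0  a_k=18  p_k/q_k = 18/1
…
k=2  a_k=1  p_k/q_k = 37/2
k=3  a_k=4  p_k/q_k = 167/9
k=4  a_k=1  p_k/q_k = 204/11
…
k=6  a_k=1  p_k/q_k = 983/53
…
k=8  a_k=1  p_k/q_k = 5694/307
k=9  a_k=1  p_k/q_k = 10405/561
→ (10405, 561).  Check: 10405²=108264025, 344·561²=108264024, difference 1.
n=2: (10405,561)∘(10405,561) = (10405·10405+344·561·561, 10405·561+561·10405) = (216528049,11674410)
n=3: (216528049,11674410)∘(10405,561) = (10405·216528049+344·561·11674410, 10405·11674410+561·216528049) = (4505948689285,242944471539)
n=4: (4505948689285,242944471539)∘(10405,561) = (10405·4505948689285+344·561·242944471539, 10405·242944471539+561·4505948689285) = (93768792007492801,5055674441052180)
n=5: (93768792007492801,5055674441052180)∘(10405,561) = (10405·93768792007492801+344·561·5055674441052180, 10405·5055674441052180+561·93768792007492801) = (1951328557169976499525,105208584875351394261)

10405 561
216528049 11674410
4505948689285 242944471539
93768792007492801 5055674441052180
1951328557169976499525 105208584875351394261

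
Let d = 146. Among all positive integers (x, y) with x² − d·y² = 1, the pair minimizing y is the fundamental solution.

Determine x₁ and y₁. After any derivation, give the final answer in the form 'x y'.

√146 → a₀=12, period (12,24); ℓ=2 even so k=1
i=0: a=12 ⇒ p=12, q=1
i=1: a=12 ⇒ p=145, q=12
(x₁, y₁) = (145, 12);  145² − 146·12² = 1 ✓

145 12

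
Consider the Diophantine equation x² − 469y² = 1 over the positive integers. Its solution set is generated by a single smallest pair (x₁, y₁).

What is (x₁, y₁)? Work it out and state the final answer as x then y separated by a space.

137215 6336

d=469: √d = [21; 1,1,1,10,6,10,1,1,1,42] (ℓ=10, even), read p_9/q_9
step 0: (21, 1)  from 21·(1,0) + (0,1)
…
step 2: (43, 2)  from 1·(22,1) + (21,1)
…
step 5: (4223, 195)  from 6·(693,32) + (65,3)
step 6: (42923, 1982)  from 10·(4223,195) + (693,32)
…
step 8: (90069, 4159)  from 1·(47146,2177) + (42923,1982)
step 9: (137215, 6336)  from 1·(90069,4159) + (47146,2177)
fundamental: x₁=137215, y₁=6336  (since 18827956225 − 469·40144896 = 1)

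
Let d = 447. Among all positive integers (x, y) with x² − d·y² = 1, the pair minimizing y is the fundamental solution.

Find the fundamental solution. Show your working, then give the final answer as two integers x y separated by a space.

d=447: √d = [21; 7,42] (ℓ=2, even), read p_1/q_1
i=0: a=21 ⇒ p=21, q=1
i=1: a=7 ⇒ p=148, q=7
→ (148, 7).  Check: 148²=21904, 447·7²=21903, difference 1.

148 7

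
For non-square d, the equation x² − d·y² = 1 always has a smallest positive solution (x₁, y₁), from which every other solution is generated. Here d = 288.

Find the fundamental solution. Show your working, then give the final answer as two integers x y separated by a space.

[16; 1,32] for √288; ℓ=2 ⇒ convergent index 1
step 0: (16, 1)  from 16·(1,0) + (0,1)
step 1: (17, 1)  from 1·(16,1) + (1,0)
fundamental: x₁=17, y₁=1  (since 289 − 288·1 = 1)

17 1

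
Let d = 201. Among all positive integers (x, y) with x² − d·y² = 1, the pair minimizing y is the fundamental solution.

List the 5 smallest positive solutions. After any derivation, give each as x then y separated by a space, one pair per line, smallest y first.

515095 36332
530645718049 37428863080
546665912276384215 38558840456348868
563169756167477608732801 39722931849688611461840
580171851105627091828167877975 40922167162192151801416600732

√201 → a₀=14, period (5,1,1,1,2,…,1,5,28); ℓ=14 even so k=13
k=0  a_k=14  p_k/q_k = 14/1
k=1  a_k=5  p_k/q_k = 71/5
k=2  a_k=1  p_k/q_k = 85/6
k=3  a_k=1  p_k/q_k = 156/11
k=4  a_k=1  p_k/q_k = 241/17
k=5  a_k=2  p_k/q_k = 638/45
…
k=7  a_k=8  p_k/q_k = 7670/541
k=8  a_k=1  p_k/q_k = 8549/603
k=9  a_k=2  p_k/q_k = 24768/1747
k=10  a_k=1  p_k/q_k = 33317/2350
k=11  a_k=1  p_k/q_k = 58085/4097
k=12  a_k=1  p_k/q_k = 91402/6447
k=13  a_k=5  p_k/q_k = 515095/36332
fundamental: x₁=515095, y₁=36332  (since 265322859025 − 201·1320014224 = 1)
n=2: (515095,36332)∘(515095,36332) = (515095·515095+201·36332·36332, 515095·36332+36332·515095) = (530645718049,37428863080)
n=3: (530645718049,37428863080)∘(515095,36332) = (515095·530645718049+201·36332·37428863080, 515095·37428863080+36332·530645718049) = (546665912276384215,38558840456348868)
n=4: (546665912276384215,38558840456348868)∘(515095,36332) = (515095·546665912276384215+201·36332·38558840456348868, 515095·38558840456348868+36332·546665912276384215) = (563169756167477608732801,39722931849688611461840)
n=5: (563169756167477608732801,39722931849688611461840)∘(515095,36332) = (515095·563169756167477608732801+201·36332·39722931849688611461840, 515095·39722931849688611461840+36332·563169756167477608732801) = (580171851105627091828167877975,40922167162192151801416600732)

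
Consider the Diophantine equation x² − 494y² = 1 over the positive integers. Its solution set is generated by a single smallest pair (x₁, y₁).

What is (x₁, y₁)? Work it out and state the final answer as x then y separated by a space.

d=494: √d = [22; 4,2,2,1,2,1,2,2,4,44] (ℓ=10, even), read p_9/q_9
k=0  a_k=22  p_k/q_k = 22/1
…
k=2  a_k=2  p_k/q_k = 200/9
k=3  a_k=2  p_k/q_k = 489/22
k=4  a_k=1  p_k/q_k = 689/31
k=5  a_k=2  p_k/q_k = 1867/84
k=6  a_k=1  p_k/q_k = 2556/115
k=7  a_k=2  p_k/q_k = 6979/314
k=8  a_k=2  p_k/q_k = 16514/743
k=9  a_k=4  p_k/q_k = 73035/3286
fundamental: x₁=73035, y₁=3286  (since 5334111225 − 494·10797796 = 1)

73035 3286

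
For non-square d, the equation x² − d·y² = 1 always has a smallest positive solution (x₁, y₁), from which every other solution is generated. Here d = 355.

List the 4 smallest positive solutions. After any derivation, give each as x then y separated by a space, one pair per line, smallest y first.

[18; 1,5,3,3,1,6,1,3,3,5,1,36] for √355; ℓ=12 ⇒ convergent index 11
k=0  a_k=18  p_k/q_k = 18/1
…
k=3  a_k=3  p_k/q_k = 358/19
k=4  a_k=3  p_k/q_k = 1187/63
…
k=6  a_k=6  p_k/q_k = 10457/555
…
k=8  a_k=3  p_k/q_k = 46463/2466
k=9  a_k=3  p_k/q_k = 151391/8035
k=10  a_k=5  p_k/q_k = 803418/42641
k=11  a_k=1  p_k/q_k = 954809/50676
fundamental: x₁=954809, y₁=50676  (since 911660226481 − 355·2568056976 = 1)
(x_2, y_2) = (954809·954809 + 355·50676·50676, 954809·50676 + 50676·954809) = (1823320452961, 96771801768)
(x_3, y_3) = (954809·1823320452961 + 355·50676·96771801768, 954809·96771801768 + 50676·1823320452961) = (3481845556741524089, 184797174548553948)
(x_4, y_4) = (954809·3481845556741524089 + 355·50676·184797174548553948, 954809·184797174548553948 + 50676·3481845556741524089) = (6648994948371812427335041, 352892010866963721270096)

954809 50676
1823320452961 96771801768
3481845556741524089 184797174548553948
6648994948371812427335041 352892010866963721270096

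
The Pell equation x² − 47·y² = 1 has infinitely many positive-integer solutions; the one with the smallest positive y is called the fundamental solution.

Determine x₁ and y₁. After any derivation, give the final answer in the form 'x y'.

48 7

[6; 1,5,1,12] for √47; ℓ=4 ⇒ convergent index 3
step 0: (6, 1)  from 6·(1,0) + (0,1)
step 1: (7, 1)  from 1·(6,1) + (1,0)
step 2: (41, 6)  from 5·(7,1) + (6,1)
step 3: (48, 7)  from 1·(41,6) + (7,1)
(x₁, y₁) = (48, 7);  48² − 47·7² = 1 ✓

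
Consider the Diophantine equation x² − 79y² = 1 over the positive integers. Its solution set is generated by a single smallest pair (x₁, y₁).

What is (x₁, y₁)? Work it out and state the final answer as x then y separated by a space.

80 9

√79 = [8; 1,7,1,16, …], period ℓ=4 (even) → k=3
k=0  a_k=8  p_k/q_k = 8/1
…
k=2  a_k=7  p_k/q_k = 71/8
k=3  a_k=1  p_k/q_k = 80/9
→ (80, 9).  Check: 80²=6400, 79·9²=6399, difference 1.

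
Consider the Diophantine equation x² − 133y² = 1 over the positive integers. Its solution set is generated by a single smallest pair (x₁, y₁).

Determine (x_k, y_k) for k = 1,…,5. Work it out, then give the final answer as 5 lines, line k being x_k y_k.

2588599 224460
13401689565601 1162073863080
69383200415647777399 6016286479789825380
359210566425477440164982401 31147506330593762303822160
1859704226076779569066850908714999 161256807479731348725343689282300

[11; 1,1,7,5,1,…,1,1,22] for √133; ℓ=16 ⇒ convergent index 15
i=0: a=11 ⇒ p=11, q=1
i=1: a=1 ⇒ p=12, q=1
i=2: a=1 ⇒ p=23, q=2
…
i=4: a=5 ⇒ p=888, q=77
i=5: a=1 ⇒ p=1061, q=92
i=6: a=1 ⇒ p=1949, q=169
i=7: a=1 ⇒ p=3010, q=261
i=8: a=2 ⇒ p=7969, q=691
i=9: a=1 ⇒ p=10979, q=952
i=10: a=1 ⇒ p=18948, q=1643
i=11: a=1 ⇒ p=29927, q=2595
…
i=14: a=1 ⇒ p=1378591, q=119539
i=15: a=1 ⇒ p=2588599, q=224460
→ (2588599, 224460).  Check: 2588599²=6700844782801, 133·224460²=6700844782800, difference 1.
(2588599+224460√133)^2 = 13401689565601 + 1162073863080√133
(2588599+224460√133)^3 = 69383200415647777399 + 6016286479789825380√133
(2588599+224460√133)^4 = 359210566425477440164982401 + 31147506330593762303822160√133
(2588599+224460√133)^5 = 1859704226076779569066850908714999 + 161256807479731348725343689282300√133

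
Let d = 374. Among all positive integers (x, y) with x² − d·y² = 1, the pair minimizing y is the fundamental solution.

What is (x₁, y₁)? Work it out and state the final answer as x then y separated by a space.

3365 174

√374 → a₀=19, period (2,1,18,1,2,38); ℓ=6 even so k=5
k=0  a_k=19  p_k/q_k = 19/1
k=1  a_k=2  p_k/q_k = 39/2
k=2  a_k=1  p_k/q_k = 58/3
…
k=4  a_k=1  p_k/q_k = 1141/59
k=5  a_k=2  p_k/q_k = 3365/174
fundamental: x₁=3365, y₁=174  (since 11323225 − 374·30276 = 1)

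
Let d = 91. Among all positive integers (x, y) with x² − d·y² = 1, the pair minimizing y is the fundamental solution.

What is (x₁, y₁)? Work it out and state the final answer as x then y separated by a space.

[9; 1,1,5,1,5,1,1,18] for √91; ℓ=8 ⇒ convergent index 7
i=0: a=9 ⇒ p=9, q=1
i=1: a=1 ⇒ p=10, q=1
…
i=3: a=5 ⇒ p=105, q=11
i=4: a=1 ⇒ p=124, q=13
…
i=6: a=1 ⇒ p=849, q=89
i=7: a=1 ⇒ p=1574, q=165
(x₁, y₁) = (1574, 165);  1574² − 91·165² = 1 ✓

1574 165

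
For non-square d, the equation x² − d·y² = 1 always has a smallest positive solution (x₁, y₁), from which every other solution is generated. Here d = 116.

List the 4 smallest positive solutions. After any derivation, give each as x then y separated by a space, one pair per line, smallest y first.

[10; 1,3,2,1,4,1,2,3,1,20] for √116; ℓ=10 ⇒ convergent index 9
step 0: (10, 1)  from 10·(1,0) + (0,1)
…
step 2: (43, 4)  from 3·(11,1) + (10,1)
…
step 5: (657, 61)  from 4·(140,13) + (97,9)
…
step 7: (2251, 209)  from 2·(797,74) + (657,61)
step 8: (7550, 701)  from 3·(2251,209) + (797,74)
step 9: (9801, 910)  from 1·(7550,701) + (2251,209)
→ (9801, 910).  Check: 9801²=96059601, 116·910²=96059600, difference 1.
(x_2, y_2) = (9801·9801 + 116·910·910, 9801·910 + 910·9801) = (192119201, 17837820)
(x_3, y_3) = (9801·192119201 + 116·910·17837820, 9801·17837820 + 910·192119201) = (3765920568201, 349656946730)
(x_4, y_4) = (9801·3765920568201 + 116·910·349656946730, 9801·349656946730 + 910·3765920568201) = (73819574785756801, 6853975451963640)

9801 910
192119201 17837820
3765920568201 349656946730
73819574785756801 6853975451963640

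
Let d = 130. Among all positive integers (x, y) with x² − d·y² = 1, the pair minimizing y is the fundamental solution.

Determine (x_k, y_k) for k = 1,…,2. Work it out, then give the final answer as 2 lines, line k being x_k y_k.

√130 = [11; 2,2,22, …], period ℓ=3 (odd) → k=5
i=0: a=11 ⇒ p=11, q=1
i=1: a=2 ⇒ p=23, q=2
i=2: a=2 ⇒ p=57, q=5
i=3: a=22 ⇒ p=1277, q=112
i=4: a=2 ⇒ p=2611, q=229
i=5: a=2 ⇒ p=6499, q=570
fundamental: x₁=6499, y₁=570  (since 42237001 − 130·324900 = 1)
k=2:  x_2 = 6499·6499+130·570·570 = 84474001,  y_2 = 6499·570+570·6499 = 7408860

6499 570
84474001 7408860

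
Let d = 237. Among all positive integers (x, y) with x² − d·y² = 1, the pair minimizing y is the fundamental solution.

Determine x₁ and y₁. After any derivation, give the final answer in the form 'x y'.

228151 14820

√237 = [15; 2,1,1,7,10,7,1,1,2,30, …], period ℓ=10 (even) → k=9
k=0  a_k=15  p_k/q_k = 15/1
…
k=5  a_k=10  p_k/q_k = 5927/385
…
k=7  a_k=1  p_k/q_k = 48001/3118
k=8  a_k=1  p_k/q_k = 90075/5851
k=9  a_k=2  p_k/q_k = 228151/14820
(x₁, y₁) = (228151, 14820);  228151² − 237·14820² = 1 ✓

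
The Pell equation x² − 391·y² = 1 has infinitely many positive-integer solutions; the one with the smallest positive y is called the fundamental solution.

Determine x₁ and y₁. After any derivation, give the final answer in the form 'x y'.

7338680 371133

[19; 1,3,2,2,1,…,3,1,38] for √391; ℓ=16 ⇒ convergent index 15
step 0: (19, 1)  from 19·(1,0) + (0,1)
step 1: (20, 1)  from 1·(19,1) + (1,0)
step 2: (79, 4)  from 3·(20,1) + (19,1)
step 3: (178, 9)  from 2·(79,4) + (20,1)
step 4: (435, 22)  from 2·(178,9) + (79,4)
…
step 6: (1048, 53)  from 1·(613,31) + (435,22)
step 7: (2709, 137)  from 2·(1048,53) + (613,31)
…
step 9: (107747, 5449)  from 2·(52519,2656) + (2709,137)
step 10: (160266, 8105)  from 1·(107747,5449) + (52519,2656)
step 11: (268013, 13554)  from 1·(160266,8105) + (107747,5449)
…
step 13: (1660597, 83980)  from 2·(696292,35213) + (268013,13554)
step 14: (5678083, 287153)  from 3·(1660597,83980) + (696292,35213)
step 15: (7338680, 371133)  from 1·(5678083,287153) + (1660597,83980)
fundamental: x₁=7338680, y₁=371133  (since 53856224142400 − 391·137739703689 = 1)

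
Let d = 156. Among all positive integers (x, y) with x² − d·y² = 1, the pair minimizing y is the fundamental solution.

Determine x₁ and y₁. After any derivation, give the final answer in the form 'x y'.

√156 → a₀=12, period (2,24); ℓ=2 even so k=1
step 0: (12, 1)  from 12·(1,0) + (0,1)
step 1: (25, 2)  from 2·(12,1) + (1,0)
fundamental: x₁=25, y₁=2  (since 625 − 156·4 = 1)

25 2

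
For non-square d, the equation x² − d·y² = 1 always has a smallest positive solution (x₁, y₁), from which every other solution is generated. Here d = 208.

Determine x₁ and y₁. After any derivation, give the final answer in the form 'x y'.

√208 = [14; 2,2,1,2,2,28, …], period ℓ=6 (even) → k=5
a_0=14:  p_0=14·1+0=14,  q_0=14·0+1=1
…
a_2=2:  p_2=2·29+14=72,  q_2=2·2+1=5
…
a_4=2:  p_4=2·101+72=274,  q_4=2·7+5=19
a_5=2:  p_5=2·274+101=649,  q_5=2·19+7=45
(x₁, y₁) = (649, 45);  649² − 208·45² = 1 ✓

649 45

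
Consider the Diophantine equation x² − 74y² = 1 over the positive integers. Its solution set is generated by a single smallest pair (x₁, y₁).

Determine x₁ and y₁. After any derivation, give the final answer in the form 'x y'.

d=74: √d = [8; 1,1,1,1,16] (ℓ=5, odd), read p_9/q_9
a_0=8:  p_0=8·1+0=8,  q_0=8·0+1=1
…
a_2=1:  p_2=1·9+8=17,  q_2=1·1+1=2
…
a_8=1:  p_8=1·1471+757=2228,  q_8=1·171+88=259
a_9=1:  p_9=1·2228+1471=3699,  q_9=1·259+171=430
→ (3699, 430).  Check: 3699²=13682601, 74·430²=13682600, difference 1.

3699 430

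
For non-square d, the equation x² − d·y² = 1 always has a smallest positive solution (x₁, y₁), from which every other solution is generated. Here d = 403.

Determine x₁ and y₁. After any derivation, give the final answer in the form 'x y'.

669878 33369

d=403: √d = [20; 13,2,1,3,1,3,1,2,13,40] (ℓ=10, even), read p_9/q_9
i=0: a=20 ⇒ p=20, q=1
i=1: a=13 ⇒ p=261, q=13
…
i=3: a=1 ⇒ p=803, q=40
i=4: a=3 ⇒ p=2951, q=147
…
i=6: a=3 ⇒ p=14213, q=708
…
i=8: a=2 ⇒ p=50147, q=2498
i=9: a=13 ⇒ p=669878, q=33369
(x₁, y₁) = (669878, 33369);  669878² − 403·33369² = 1 ✓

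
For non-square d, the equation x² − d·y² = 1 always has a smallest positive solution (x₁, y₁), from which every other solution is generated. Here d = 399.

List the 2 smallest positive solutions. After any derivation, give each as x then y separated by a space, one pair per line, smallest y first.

20 1
799 40

√399 = [19; 1,38, …], period ℓ=2 (even) → k=1
step 0: (19, 1)  from 19·(1,0) + (0,1)
step 1: (20, 1)  from 1·(19,1) + (1,0)
fundamental: x₁=20, y₁=1  (since 400 − 399·1 = 1)
(x_2, y_2) = (20·20 + 399·1·1, 20·1 + 1·20) = (799, 40)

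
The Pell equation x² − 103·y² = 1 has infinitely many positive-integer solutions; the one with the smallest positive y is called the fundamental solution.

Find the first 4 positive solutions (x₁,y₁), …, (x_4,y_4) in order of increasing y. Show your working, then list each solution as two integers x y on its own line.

227528 22419
103537981567 10201900464
47115579739725224 4642436017523565
21440227253936863550977 2112568364380001494176

d=103: √d = [10; 6,1,2,1,1,9,1,1,2,1,6,20] (ℓ=12, even), read p_11/q_11
i=0: a=10 ⇒ p=10, q=1
i=1: a=6 ⇒ p=61, q=6
i=2: a=1 ⇒ p=71, q=7
i=3: a=2 ⇒ p=203, q=20
i=4: a=1 ⇒ p=274, q=27
…
i=10: a=1 ⇒ p=33877, q=3338
i=11: a=6 ⇒ p=227528, q=22419
fundamental: x₁=227528, y₁=22419  (since 51768990784 − 103·502611561 = 1)
k=2:  x_2 = 227528·227528+103·22419·22419 = 103537981567,  y_2 = 227528·22419+22419·227528 = 10201900464
k=3:  x_3 = 227528·103537981567+103·22419·10201900464 = 47115579739725224,  y_3 = 227528·10201900464+22419·103537981567 = 4642436017523565
k=4:  x_4 = 227528·47115579739725224+103·22419·4642436017523565 = 21440227253936863550977,  y_4 = 227528·4642436017523565+22419·47115579739725224 = 2112568364380001494176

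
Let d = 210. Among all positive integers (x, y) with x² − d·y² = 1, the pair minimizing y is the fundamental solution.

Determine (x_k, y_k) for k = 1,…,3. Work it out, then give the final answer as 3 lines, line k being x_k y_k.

29 2
1681 116
97469 6726

√210 → a₀=14, period (2,28); ℓ=2 even so k=1
i=0: a=14 ⇒ p=14, q=1
i=1: a=2 ⇒ p=29, q=2
→ (29, 2).  Check: 29²=841, 210·2²=840, difference 1.
k=2:  x_2 = 29·29+210·2·2 = 1681,  y_2 = 29·2+2·29 = 116
k=3:  x_3 = 29·1681+210·2·116 = 97469,  y_3 = 29·116+2·1681 = 6726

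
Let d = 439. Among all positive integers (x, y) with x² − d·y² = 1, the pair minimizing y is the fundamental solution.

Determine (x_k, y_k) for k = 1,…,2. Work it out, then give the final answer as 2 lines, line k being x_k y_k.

440 21
387199 18480

√439 = [20; 1,19,1,40, …], period ℓ=4 (even) → k=3
step 0: (20, 1)  from 20·(1,0) + (0,1)
…
step 2: (419, 20)  from 19·(21,1) + (20,1)
step 3: (440, 21)  from 1·(419,20) + (21,1)
(x₁, y₁) = (440, 21);  440² − 439·21² = 1 ✓
(x_2, y_2) = (440·440 + 439·21·21, 440·21 + 21·440) = (387199, 18480)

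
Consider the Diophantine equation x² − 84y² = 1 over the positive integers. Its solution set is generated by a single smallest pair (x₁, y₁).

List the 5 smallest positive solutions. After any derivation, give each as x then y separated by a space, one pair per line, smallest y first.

55 6
6049 660
665335 72594
73180801 7984680
8049222775 878242206

√84 = [9; 6,18, …], period ℓ=2 (even) → k=1
step 0: (9, 1)  from 9·(1,0) + (0,1)
step 1: (55, 6)  from 6·(9,1) + (1,0)
fundamental: x₁=55, y₁=6  (since 3025 − 84·36 = 1)
(55+6√84)^2 = 6049 + 660√84
(55+6√84)^3 = 665335 + 72594√84
(55+6√84)^4 = 73180801 + 7984680√84
(55+6√84)^5 = 8049222775 + 878242206√84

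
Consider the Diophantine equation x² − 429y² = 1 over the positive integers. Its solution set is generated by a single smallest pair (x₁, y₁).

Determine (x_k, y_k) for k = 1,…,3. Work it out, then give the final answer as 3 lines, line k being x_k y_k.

√429 = [20; 1,2,2,9,1,12,1,9,2,2,1,40, …], period ℓ=12 (even) → k=11
i=0: a=20 ⇒ p=20, q=1
i=1: a=1 ⇒ p=21, q=1
i=2: a=2 ⇒ p=62, q=3
…
i=4: a=9 ⇒ p=1367, q=66
i=5: a=1 ⇒ p=1512, q=73
i=6: a=12 ⇒ p=19511, q=942
…
i=8: a=9 ⇒ p=208718, q=10077
i=9: a=2 ⇒ p=438459, q=21169
i=10: a=2 ⇒ p=1085636, q=52415
i=11: a=1 ⇒ p=1524095, q=73584
fundamental: x₁=1524095, y₁=73584  (since 2322865569025 − 429·5414605056 = 1)
k=2:  x_2 = 1524095·1524095+429·73584·73584 = 4645731138049,  y_2 = 1524095·73584+73584·1524095 = 224298012960
k=3:  x_3 = 1524095·4645731138049+429·73584·224298012960 = 14161071197688057215,  y_3 = 1524095·224298012960+73584·4645731138049 = 683702960124468816

1524095 73584
4645731138049 224298012960
14161071197688057215 683702960124468816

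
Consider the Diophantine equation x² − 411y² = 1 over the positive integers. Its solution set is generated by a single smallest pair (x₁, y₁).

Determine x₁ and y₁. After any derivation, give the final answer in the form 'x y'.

√411 = [20; 3,1,1,1,19,1,1,1,3,40, …], period ℓ=10 (even) → k=9
a_0=20:  p_0=20·1+0=20,  q_0=20·0+1=1
a_1=3:  p_1=3·20+1=61,  q_1=3·1+0=3
…
a_4=1:  p_4=1·142+81=223,  q_4=1·7+4=11
a_5=19:  p_5=19·223+142=4379,  q_5=19·11+7=216
a_6=1:  p_6=1·4379+223=4602,  q_6=1·216+11=227
…
a_8=1:  p_8=1·8981+4602=13583,  q_8=1·443+227=670
a_9=3:  p_9=3·13583+8981=49730,  q_9=3·670+443=2453
→ (49730, 2453).  Check: 49730²=2473072900, 411·2453²=2473072899, difference 1.

49730 2453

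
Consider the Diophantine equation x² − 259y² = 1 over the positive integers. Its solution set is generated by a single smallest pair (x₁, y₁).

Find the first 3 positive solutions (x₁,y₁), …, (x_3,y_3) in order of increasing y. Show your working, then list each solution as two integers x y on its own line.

[16; 10,1,2,3,4,3,2,1,10,32] for √259; ℓ=10 ⇒ convergent index 9
step 0: (16, 1)  from 16·(1,0) + (0,1)
step 1: (161, 10)  from 10·(16,1) + (1,0)
step 2: (177, 11)  from 1·(161,10) + (16,1)
…
step 8: (79196, 4921)  from 1·(55265,3434) + (23931,1487)
step 9: (847225, 52644)  from 10·(79196,4921) + (55265,3434)
fundamental: x₁=847225, y₁=52644  (since 717790200625 − 259·2771390736 = 1)
(x_2, y_2) = (847225·847225 + 259·52644·52644, 847225·52644 + 52644·847225) = (1435580401249, 89202625800)
(x_3, y_3) = (847225·1435580401249 + 259·52644·89202625800, 847225·89202625800 + 52644·1435580401249) = (2432519210895520825, 151149389286757356)

847225 52644
1435580401249 89202625800
2432519210895520825 151149389286757356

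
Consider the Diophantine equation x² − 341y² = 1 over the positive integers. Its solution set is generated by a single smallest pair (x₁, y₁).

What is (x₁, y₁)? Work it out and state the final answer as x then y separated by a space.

[18; 2,6,1,8,2,…,6,2,36] for √341; ℓ=14 ⇒ convergent index 13
i=0: a=18 ⇒ p=18, q=1
…
i=2: a=6 ⇒ p=240, q=13
i=3: a=1 ⇒ p=277, q=15
…
i=9: a=2 ⇒ p=76727, q=4155
…
i=12: a=6 ⇒ p=4953942, q=268271
i=13: a=2 ⇒ p=10626551, q=575460
fundamental: x₁=10626551, y₁=575460  (since 112923586155601 − 341·331154211600 = 1)

10626551 575460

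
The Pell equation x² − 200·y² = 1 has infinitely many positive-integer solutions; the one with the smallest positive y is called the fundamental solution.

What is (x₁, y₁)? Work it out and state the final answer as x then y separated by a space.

[14; 7,28] for √200; ℓ=2 ⇒ convergent index 1
k=0  a_k=14  p_k/q_k = 14/1
k=1  a_k=7  p_k/q_k = 99/7
fundamental: x₁=99, y₁=7  (since 9801 − 200·49 = 1)

99 7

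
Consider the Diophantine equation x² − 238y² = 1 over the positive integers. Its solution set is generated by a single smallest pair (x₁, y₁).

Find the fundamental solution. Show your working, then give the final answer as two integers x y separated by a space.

d=238: √d = [15; 2,2,1,14,1,2,2,30] (ℓ=8, even), read p_7/q_7
k=0  a_k=15  p_k/q_k = 15/1
…
k=4  a_k=14  p_k/q_k = 1589/103
k=5  a_k=1  p_k/q_k = 1697/110
k=6  a_k=2  p_k/q_k = 4983/323
k=7  a_k=2  p_k/q_k = 11663/756
(x₁, y₁) = (11663, 756);  11663² − 238·756² = 1 ✓

11663 756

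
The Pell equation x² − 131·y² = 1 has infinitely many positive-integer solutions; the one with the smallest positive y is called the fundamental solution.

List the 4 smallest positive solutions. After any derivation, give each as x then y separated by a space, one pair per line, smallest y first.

d=131: √d = [11; 2,4,11,4,2,22] (ℓ=6, even), read p_5/q_5
a_0=11:  p_0=11·1+0=11,  q_0=11·0+1=1
a_1=2:  p_1=2·11+1=23,  q_1=2·1+0=2
…
a_3=11:  p_3=11·103+23=1156,  q_3=11·9+2=101
a_4=4:  p_4=4·1156+103=4727,  q_4=4·101+9=413
a_5=2:  p_5=2·4727+1156=10610,  q_5=2·413+101=927
(x₁, y₁) = (10610, 927);  10610² − 131·927² = 1 ✓
n=2: (10610,927)∘(10610,927) = (10610·10610+131·927·927, 10610·927+927·10610) = (225144199,19670940)
n=3: (225144199,19670940)∘(10610,927) = (10610·225144199+131·927·19670940, 10610·19670940+927·225144199) = (4777559892170,417417345873)
n=4: (4777559892170,417417345873)∘(10610,927) = (10610·4777559892170+131·927·417417345873, 10610·417417345873+927·4777559892170) = (101379820686703201,8857596059754120)

10610 927
225144199 19670940
4777559892170 417417345873
101379820686703201 8857596059754120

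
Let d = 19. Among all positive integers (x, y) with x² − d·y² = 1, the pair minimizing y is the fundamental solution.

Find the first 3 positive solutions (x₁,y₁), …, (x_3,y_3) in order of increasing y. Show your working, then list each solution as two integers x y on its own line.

d=19: √d = [4; 2,1,3,1,2,8] (ℓ=6, even), read p_5/q_5
k=0  a_k=4  p_k/q_k = 4/1
…
k=4  a_k=1  p_k/q_k = 61/14
k=5  a_k=2  p_k/q_k = 170/39
(x₁, y₁) = (170, 39);  170² − 19·39² = 1 ✓
k=2:  x_2 = 170·170+19·39·39 = 57799,  y_2 = 170·39+39·170 = 13260
k=3:  x_3 = 170·57799+19·39·13260 = 19651490,  y_3 = 170·13260+39·57799 = 4508361

170 39
57799 13260
19651490 4508361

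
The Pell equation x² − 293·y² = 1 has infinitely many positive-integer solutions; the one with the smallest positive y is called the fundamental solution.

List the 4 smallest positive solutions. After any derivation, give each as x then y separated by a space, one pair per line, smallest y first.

√293 → a₀=17, period (8,1,1,8,34); ℓ=5 odd so k=9
k=0  a_k=17  p_k/q_k = 17/1
k=1  a_k=8  p_k/q_k = 137/8
…
k=7  a_k=1  p_k/q_k = 764593/44668
k=8  a_k=1  p_k/q_k = 1444507/84389
k=9  a_k=8  p_k/q_k = 12320649/719780
→ (12320649, 719780).  Check: 12320649²=151798391781201, 293·719780²=151798391781200, difference 1.
(x_2, y_2) = (12320649·12320649 + 293·719780·719780, 12320649·719780 + 719780·12320649) = (303596783562401, 17736313474440)
(x_3, y_3) = (12320649·303596783562401 + 293·719780·17736313474440, 12320649·17736313474440 + 719780·303596783562401) = (7481018815602612315849, 437045785745090703340)
(x_4, y_4) = (12320649·7481018815602612315849 + 293·719780·437045785745090703340, 12320649·437045785745090703340 + 719780·7481018815602612315849) = (184342013978870716056521769601, 10769375446188914321717060880)

12320649 719780
303596783562401 17736313474440
7481018815602612315849 437045785745090703340
184342013978870716056521769601 10769375446188914321717060880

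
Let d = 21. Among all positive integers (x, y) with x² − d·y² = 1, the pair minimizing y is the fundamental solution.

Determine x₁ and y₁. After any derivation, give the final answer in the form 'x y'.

d=21: √d = [4; 1,1,2,1,1,8] (ℓ=6, even), read p_5/q_5
step 0: (4, 1)  from 4·(1,0) + (0,1)
step 1: (5, 1)  from 1·(4,1) + (1,0)
step 2: (9, 2)  from 1·(5,1) + (4,1)
…
step 4: (32, 7)  from 1·(23,5) + (9,2)
step 5: (55, 12)  from 1·(32,7) + (23,5)
(x₁, y₁) = (55, 12);  55² − 21·12² = 1 ✓

55 12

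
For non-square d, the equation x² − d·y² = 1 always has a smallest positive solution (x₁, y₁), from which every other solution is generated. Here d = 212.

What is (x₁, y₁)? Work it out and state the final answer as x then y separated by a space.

[14; 1,1,3,1,1,…,1,1,28] for √212; ℓ=14 ⇒ convergent index 13
a_0=14:  p_0=14·1+0=14,  q_0=14·0+1=1
a_1=1:  p_1=1·14+1=15,  q_1=1·1+0=1
a_2=1:  p_2=1·15+14=29,  q_2=1·1+1=2
a_3=3:  p_3=3·29+15=102,  q_3=3·2+1=7
a_4=1:  p_4=1·102+29=131,  q_4=1·7+2=9
…
a_6=1:  p_6=1·233+131=364,  q_6=1·16+9=25
a_7=6:  p_7=6·364+233=2417,  q_7=6·25+16=166
a_8=1:  p_8=1·2417+364=2781,  q_8=1·166+25=191
a_9=1:  p_9=1·2781+2417=5198,  q_9=1·191+166=357
a_10=1:  p_10=1·5198+2781=7979,  q_10=1·357+191=548
…
a_12=1:  p_12=1·29135+7979=37114,  q_12=1·2001+548=2549
a_13=1:  p_13=1·37114+29135=66249,  q_13=1·2549+2001=4550
fundamental: x₁=66249, y₁=4550  (since 4388930001 − 212·20702500 = 1)

66249 4550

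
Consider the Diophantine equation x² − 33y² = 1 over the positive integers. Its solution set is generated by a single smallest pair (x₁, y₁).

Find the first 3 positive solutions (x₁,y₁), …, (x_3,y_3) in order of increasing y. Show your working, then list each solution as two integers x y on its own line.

d=33: √d = [5; 1,2,1,10] (ℓ=4, even), read p_3/q_3
step 0: (5, 1)  from 5·(1,0) + (0,1)
…
step 2: (17, 3)  from 2·(6,1) + (5,1)
step 3: (23, 4)  from 1·(17,3) + (6,1)
fundamental: x₁=23, y₁=4  (since 529 − 33·16 = 1)
n=2: (23,4)∘(23,4) = (23·23+33·4·4, 23·4+4·23) = (1057,184)
n=3: (1057,184)∘(23,4) = (23·1057+33·4·184, 23·184+4·1057) = (48599,8460)

23 4
1057 184
48599 8460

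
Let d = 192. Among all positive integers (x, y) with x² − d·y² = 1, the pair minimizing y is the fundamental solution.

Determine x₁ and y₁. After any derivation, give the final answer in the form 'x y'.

97 7

√192 = [13; 1,5,1,26, …], period ℓ=4 (even) → k=3
a_0=13:  p_0=13·1+0=13,  q_0=13·0+1=1
…
a_2=5:  p_2=5·14+13=83,  q_2=5·1+1=6
a_3=1:  p_3=1·83+14=97,  q_3=1·6+1=7
(x₁, y₁) = (97, 7);  97² − 192·7² = 1 ✓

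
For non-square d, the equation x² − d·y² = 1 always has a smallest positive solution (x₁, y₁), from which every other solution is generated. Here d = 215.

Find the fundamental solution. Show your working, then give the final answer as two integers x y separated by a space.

√215 → a₀=14, period (1,1,1,28); ℓ=4 even so k=3
k=0  a_k=14  p_k/q_k = 14/1
k=1  a_k=1  p_k/q_k = 15/1
k=2  a_k=1  p_k/q_k = 29/2
k=3  a_k=1  p_k/q_k = 44/3
fundamental: x₁=44, y₁=3  (since 1936 − 215·9 = 1)

44 3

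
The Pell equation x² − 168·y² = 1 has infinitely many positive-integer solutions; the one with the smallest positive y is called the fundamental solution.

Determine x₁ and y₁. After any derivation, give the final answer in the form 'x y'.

√168 → a₀=12, period (1,24); ℓ=2 even so k=1
step 0: (12, 1)  from 12·(1,0) + (0,1)
step 1: (13, 1)  from 1·(12,1) + (1,0)
fundamental: x₁=13, y₁=1  (since 169 − 168·1 = 1)

13 1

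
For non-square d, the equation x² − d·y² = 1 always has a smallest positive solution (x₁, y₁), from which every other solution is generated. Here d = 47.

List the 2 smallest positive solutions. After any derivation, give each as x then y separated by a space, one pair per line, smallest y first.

48 7
4607 672

d=47: √d = [6; 1,5,1,12] (ℓ=4, even), read p_3/q_3
i=0: a=6 ⇒ p=6, q=1
i=1: a=1 ⇒ p=7, q=1
i=2: a=5 ⇒ p=41, q=6
i=3: a=1 ⇒ p=48, q=7
(x₁, y₁) = (48, 7);  48² − 47·7² = 1 ✓
(48+7√47)^2 = 4607 + 672√47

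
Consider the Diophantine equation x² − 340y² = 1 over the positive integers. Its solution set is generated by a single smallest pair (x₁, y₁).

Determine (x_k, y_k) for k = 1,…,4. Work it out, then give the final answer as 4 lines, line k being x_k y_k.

285769 15498
163327842721 8857695924
93348068572789129 5062509812995614
53351968415791425367681 2893416733491029538408

√340 → a₀=18, period (2,3,1,1,1,…,3,2,36); ℓ=14 even so k=13
step 0: (18, 1)  from 18·(1,0) + (0,1)
step 1: (37, 2)  from 2·(18,1) + (1,0)
…
step 3: (166, 9)  from 1·(129,7) + (37,2)
…
step 6: (756, 41)  from 1·(461,25) + (295,16)
step 7: (6509, 353)  from 8·(756,41) + (461,25)
step 8: (7265, 394)  from 1·(6509,353) + (756,41)
step 9: (13774, 747)  from 1·(7265,394) + (6509,353)
…
step 11: (34813, 1888)  from 1·(21039,1141) + (13774,747)
step 12: (125478, 6805)  from 3·(34813,1888) + (21039,1141)
step 13: (285769, 15498)  from 2·(125478,6805) + (34813,1888)
fundamental: x₁=285769, y₁=15498  (since 81663921361 − 340·240188004 = 1)
n=2: (285769,15498)∘(285769,15498) = (285769·285769+340·15498·15498, 285769·15498+15498·285769) = (163327842721,8857695924)
n=3: (163327842721,8857695924)∘(285769,15498) = (285769·163327842721+340·15498·8857695924, 285769·8857695924+15498·163327842721) = (93348068572789129,5062509812995614)
n=4: (93348068572789129,5062509812995614)∘(285769,15498) = (285769·93348068572789129+340·15498·5062509812995614, 285769·5062509812995614+15498·93348068572789129) = (53351968415791425367681,2893416733491029538408)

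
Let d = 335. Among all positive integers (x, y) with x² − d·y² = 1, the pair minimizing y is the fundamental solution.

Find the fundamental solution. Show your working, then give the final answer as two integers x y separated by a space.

604 33

√335 = [18; 3,3,3,36, …], period ℓ=4 (even) → k=3
k=0  a_k=18  p_k/q_k = 18/1
k=1  a_k=3  p_k/q_k = 55/3
k=2  a_k=3  p_k/q_k = 183/10
k=3  a_k=3  p_k/q_k = 604/33
(x₁, y₁) = (604, 33);  604² − 335·33² = 1 ✓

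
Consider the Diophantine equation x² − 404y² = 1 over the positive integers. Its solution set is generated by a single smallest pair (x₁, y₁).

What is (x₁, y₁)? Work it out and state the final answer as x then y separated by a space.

√404 = [20; 10,40, …], period ℓ=2 (even) → k=1
step 0: (20, 1)  from 20·(1,0) + (0,1)
step 1: (201, 10)  from 10·(20,1) + (1,0)
(x₁, y₁) = (201, 10);  201² − 404·10² = 1 ✓

201 10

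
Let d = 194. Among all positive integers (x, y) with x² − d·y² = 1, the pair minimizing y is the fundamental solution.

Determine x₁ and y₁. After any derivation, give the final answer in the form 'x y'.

√194 = [13; 1,12,1,26, …], period ℓ=4 (even) → k=3
step 0: (13, 1)  from 13·(1,0) + (0,1)
…
step 2: (181, 13)  from 12·(14,1) + (13,1)
step 3: (195, 14)  from 1·(181,13) + (14,1)
→ (195, 14).  Check: 195²=38025, 194·14²=38024, difference 1.

195 14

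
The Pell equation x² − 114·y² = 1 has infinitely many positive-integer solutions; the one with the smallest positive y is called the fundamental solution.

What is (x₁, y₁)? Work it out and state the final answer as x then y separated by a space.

[10; 1,2,10,2,1,20] for √114; ℓ=6 ⇒ convergent index 5
a_0=10:  p_0=10·1+0=10,  q_0=10·0+1=1
…
a_2=2:  p_2=2·11+10=32,  q_2=2·1+1=3
…
a_4=2:  p_4=2·331+32=694,  q_4=2·31+3=65
a_5=1:  p_5=1·694+331=1025,  q_5=1·65+31=96
→ (1025, 96).  Check: 1025²=1050625, 114·96²=1050624, difference 1.

1025 96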